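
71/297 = 71/297 = 0.24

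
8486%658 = 590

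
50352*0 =0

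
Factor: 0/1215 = 0^1 = 0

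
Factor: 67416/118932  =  106/187= 2^1*11^( - 1)*17^( - 1)*53^1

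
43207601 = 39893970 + 3313631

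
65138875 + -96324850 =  - 31185975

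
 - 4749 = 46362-51111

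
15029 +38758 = 53787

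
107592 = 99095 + 8497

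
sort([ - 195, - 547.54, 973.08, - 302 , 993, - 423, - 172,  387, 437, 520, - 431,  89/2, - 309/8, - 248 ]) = [ - 547.54,  -  431,  -  423, -302, - 248, - 195, - 172, - 309/8, 89/2, 387,437,520, 973.08,993] 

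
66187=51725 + 14462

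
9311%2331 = 2318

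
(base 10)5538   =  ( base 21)cbf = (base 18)h1c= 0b1010110100010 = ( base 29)6gs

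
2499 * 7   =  17493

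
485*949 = 460265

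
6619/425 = 6619/425 = 15.57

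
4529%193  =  90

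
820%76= 60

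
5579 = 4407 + 1172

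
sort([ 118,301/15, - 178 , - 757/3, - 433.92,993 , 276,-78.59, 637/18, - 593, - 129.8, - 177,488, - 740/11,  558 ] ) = [ - 593,- 433.92, - 757/3, - 178, - 177, - 129.8,-78.59 ,-740/11,301/15, 637/18, 118,276,488,558, 993 ] 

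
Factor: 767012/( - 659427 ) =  - 2^2*3^( - 1)*337^1 * 569^1 * 219809^(-1)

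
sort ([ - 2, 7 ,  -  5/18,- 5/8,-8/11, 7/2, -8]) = [ - 8, - 2 , - 8/11, - 5/8, - 5/18, 7/2, 7] 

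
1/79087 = 1/79087= 0.00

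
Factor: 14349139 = 7^1* 17^2*41^1*173^1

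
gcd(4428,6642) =2214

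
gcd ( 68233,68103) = 1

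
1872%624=0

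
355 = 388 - 33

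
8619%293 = 122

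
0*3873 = 0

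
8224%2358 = 1150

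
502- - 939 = 1441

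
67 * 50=3350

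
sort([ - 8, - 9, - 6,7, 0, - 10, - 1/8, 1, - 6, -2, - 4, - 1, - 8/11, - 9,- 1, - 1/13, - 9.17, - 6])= [ - 10, - 9.17, - 9, - 9, - 8, - 6, - 6,-6, - 4, - 2, - 1, - 1, - 8/11, - 1/8, - 1/13,0,1, 7 ] 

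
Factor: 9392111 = 607^1*15473^1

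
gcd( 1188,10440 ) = 36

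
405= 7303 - 6898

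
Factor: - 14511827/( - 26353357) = 11^1*23^1*41^1*1399^1*26353357^( - 1)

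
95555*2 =191110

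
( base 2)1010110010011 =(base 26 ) 84b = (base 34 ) 4qf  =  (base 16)1593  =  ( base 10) 5523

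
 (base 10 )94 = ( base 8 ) 136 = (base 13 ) 73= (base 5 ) 334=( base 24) 3M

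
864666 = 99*8734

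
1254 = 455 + 799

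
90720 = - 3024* (-30) 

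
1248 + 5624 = 6872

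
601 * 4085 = 2455085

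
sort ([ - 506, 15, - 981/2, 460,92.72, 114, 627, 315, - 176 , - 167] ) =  [ - 506, - 981/2, - 176, - 167, 15, 92.72 , 114, 315,460,  627 ]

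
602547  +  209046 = 811593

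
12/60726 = 2/10121 = 0.00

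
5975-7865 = - 1890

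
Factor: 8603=7^1*1229^1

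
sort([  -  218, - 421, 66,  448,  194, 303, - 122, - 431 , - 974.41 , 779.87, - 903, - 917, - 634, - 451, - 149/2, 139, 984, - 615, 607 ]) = [ - 974.41,-917, - 903,-634, - 615, - 451,-431, - 421, - 218, - 122, - 149/2, 66, 139, 194, 303, 448, 607, 779.87, 984 ]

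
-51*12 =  -612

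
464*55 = 25520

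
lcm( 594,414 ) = 13662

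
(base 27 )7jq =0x160A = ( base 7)22310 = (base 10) 5642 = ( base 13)2750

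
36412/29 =1255 + 17/29=   1255.59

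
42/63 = 2/3 = 0.67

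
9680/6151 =9680/6151 = 1.57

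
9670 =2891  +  6779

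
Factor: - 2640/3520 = - 2^( - 2) *3^1=- 3/4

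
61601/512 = 61601/512 = 120.31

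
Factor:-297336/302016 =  - 953/968 = - 2^(  -  3 )*11^ ( - 2) * 953^1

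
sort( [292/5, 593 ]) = [292/5,593] 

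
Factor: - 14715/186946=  - 2^( - 1 ) * 3^3*5^1*109^1*211^( - 1)*443^(-1 )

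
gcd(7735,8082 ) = 1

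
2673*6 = 16038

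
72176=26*2776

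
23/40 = 23/40=0.57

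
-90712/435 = - 3128/15 =- 208.53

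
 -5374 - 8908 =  - 14282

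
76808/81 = 76808/81 = 948.25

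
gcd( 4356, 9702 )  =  198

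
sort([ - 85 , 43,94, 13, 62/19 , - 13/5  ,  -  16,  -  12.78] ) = [ - 85, - 16, -12.78,-13/5, 62/19,13, 43, 94]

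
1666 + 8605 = 10271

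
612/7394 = 306/3697 = 0.08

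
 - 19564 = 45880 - 65444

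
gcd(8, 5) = 1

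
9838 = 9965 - 127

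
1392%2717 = 1392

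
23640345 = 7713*3065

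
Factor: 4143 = 3^1*1381^1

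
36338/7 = 5191 + 1/7 = 5191.14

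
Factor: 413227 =89^1*4643^1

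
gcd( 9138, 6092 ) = 3046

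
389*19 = 7391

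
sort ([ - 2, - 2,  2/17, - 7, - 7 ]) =[  -  7, - 7, - 2,-2, 2/17] 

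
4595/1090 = 919/218 = 4.22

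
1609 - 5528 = -3919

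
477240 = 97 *4920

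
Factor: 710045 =5^1*7^1*20287^1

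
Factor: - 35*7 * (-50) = 2^1*5^3*7^2 = 12250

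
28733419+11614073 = 40347492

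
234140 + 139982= 374122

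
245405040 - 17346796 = 228058244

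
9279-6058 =3221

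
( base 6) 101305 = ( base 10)8105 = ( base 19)138B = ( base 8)17651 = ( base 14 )2D4D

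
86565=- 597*( - 145) 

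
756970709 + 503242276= 1260212985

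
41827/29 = 1442 + 9/29 = 1442.31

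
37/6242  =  37/6242 = 0.01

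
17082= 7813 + 9269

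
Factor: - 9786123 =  - 3^3*362449^1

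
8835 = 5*1767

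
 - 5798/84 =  - 70  +  41/42= - 69.02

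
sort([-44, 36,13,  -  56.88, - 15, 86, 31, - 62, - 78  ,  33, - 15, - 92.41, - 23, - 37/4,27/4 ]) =[- 92.41, - 78, - 62, - 56.88, - 44, - 23 , - 15, - 15, - 37/4,27/4,13,31, 33,36,86]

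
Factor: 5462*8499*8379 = 2^1*3^3*7^2*19^1*2731^1*2833^1 = 388966066902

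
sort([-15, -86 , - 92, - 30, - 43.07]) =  [-92 , - 86, - 43.07, - 30, - 15 ]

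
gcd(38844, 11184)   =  12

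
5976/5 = 1195 + 1/5 = 1195.20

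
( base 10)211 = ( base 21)A1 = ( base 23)94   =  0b11010011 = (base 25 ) 8b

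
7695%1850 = 295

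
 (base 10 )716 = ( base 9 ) 875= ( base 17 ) 282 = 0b1011001100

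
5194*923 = 4794062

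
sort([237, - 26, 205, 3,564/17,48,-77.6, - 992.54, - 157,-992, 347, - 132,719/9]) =[-992.54, -992, - 157,-132,  -  77.6, - 26, 3,564/17,48 , 719/9, 205,237,347]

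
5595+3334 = 8929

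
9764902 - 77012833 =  - 67247931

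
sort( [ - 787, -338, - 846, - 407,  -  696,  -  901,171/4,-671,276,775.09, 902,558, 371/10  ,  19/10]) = [ -901, - 846,  -  787, -696,  -  671, - 407, - 338,19/10,  371/10,171/4,276, 558 , 775.09,902]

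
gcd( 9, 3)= 3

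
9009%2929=222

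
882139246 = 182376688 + 699762558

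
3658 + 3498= 7156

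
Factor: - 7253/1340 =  - 2^( - 2 )*5^(-1 )*67^ ( - 1)*7253^1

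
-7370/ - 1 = 7370+ 0/1 = 7370.00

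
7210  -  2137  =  5073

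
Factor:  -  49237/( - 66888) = 2^( - 3 )*3^( - 2)*  53^1 = 53/72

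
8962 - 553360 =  - 544398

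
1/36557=1/36557 = 0.00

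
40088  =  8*5011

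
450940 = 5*90188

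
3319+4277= 7596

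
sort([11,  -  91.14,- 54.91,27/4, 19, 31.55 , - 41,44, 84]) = [ - 91.14,-54.91, - 41,27/4, 11, 19,31.55, 44,  84 ] 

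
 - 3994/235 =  - 17 + 1/235 =- 17.00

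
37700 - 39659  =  - 1959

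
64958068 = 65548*991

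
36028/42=18014/21 = 857.81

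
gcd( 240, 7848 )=24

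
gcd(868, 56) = 28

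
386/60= 193/30= 6.43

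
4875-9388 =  - 4513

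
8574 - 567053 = -558479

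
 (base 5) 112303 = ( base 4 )333232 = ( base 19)b5c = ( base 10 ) 4078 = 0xFEE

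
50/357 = 50/357 = 0.14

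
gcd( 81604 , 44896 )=92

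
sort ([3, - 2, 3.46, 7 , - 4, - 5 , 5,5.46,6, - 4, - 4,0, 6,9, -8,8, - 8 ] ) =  [ - 8, - 8, - 5, - 4, - 4, - 4 , - 2, 0 , 3,3.46,5, 5.46, 6,6,7,8,9] 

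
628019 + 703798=1331817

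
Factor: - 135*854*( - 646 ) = 2^2 * 3^3*5^1*7^1*17^1*19^1*61^1 = 74477340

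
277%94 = 89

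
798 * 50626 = 40399548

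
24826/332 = 74 + 129/166 = 74.78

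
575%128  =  63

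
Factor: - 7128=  - 2^3*3^4*11^1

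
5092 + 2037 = 7129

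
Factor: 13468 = 2^2*7^1 * 13^1*37^1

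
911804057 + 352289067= 1264093124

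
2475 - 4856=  - 2381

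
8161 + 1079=9240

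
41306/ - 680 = - 61 + 87/340 = - 60.74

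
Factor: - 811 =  - 811^1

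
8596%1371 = 370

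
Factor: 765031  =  765031^1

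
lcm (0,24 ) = 0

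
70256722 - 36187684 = 34069038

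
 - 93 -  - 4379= 4286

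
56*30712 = 1719872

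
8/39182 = 4/19591 = 0.00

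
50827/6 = 50827/6 = 8471.17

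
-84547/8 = - 10569 + 5/8 = - 10568.38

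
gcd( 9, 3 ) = 3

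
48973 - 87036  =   - 38063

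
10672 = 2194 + 8478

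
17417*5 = 87085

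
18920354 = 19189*986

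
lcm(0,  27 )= 0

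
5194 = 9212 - 4018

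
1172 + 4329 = 5501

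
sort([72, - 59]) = [ - 59, 72 ]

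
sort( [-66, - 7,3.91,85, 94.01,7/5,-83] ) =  [ - 83, - 66, - 7,7/5,3.91,85, 94.01 ] 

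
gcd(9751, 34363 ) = 7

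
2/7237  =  2/7237 = 0.00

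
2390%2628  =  2390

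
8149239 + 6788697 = 14937936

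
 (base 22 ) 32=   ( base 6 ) 152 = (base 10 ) 68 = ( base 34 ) 20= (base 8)104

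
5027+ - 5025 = 2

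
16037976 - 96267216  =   - 80229240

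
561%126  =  57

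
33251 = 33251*1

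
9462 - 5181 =4281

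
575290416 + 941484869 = 1516775285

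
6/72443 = 6/72443 = 0.00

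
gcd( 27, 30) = 3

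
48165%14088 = 5901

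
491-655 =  - 164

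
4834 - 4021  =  813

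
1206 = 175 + 1031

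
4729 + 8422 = 13151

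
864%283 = 15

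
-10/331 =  - 10/331 =- 0.03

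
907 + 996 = 1903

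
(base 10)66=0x42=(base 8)102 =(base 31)24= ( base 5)231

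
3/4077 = 1/1359 = 0.00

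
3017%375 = 17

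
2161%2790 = 2161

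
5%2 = 1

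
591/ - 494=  - 591/494 = - 1.20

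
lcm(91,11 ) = 1001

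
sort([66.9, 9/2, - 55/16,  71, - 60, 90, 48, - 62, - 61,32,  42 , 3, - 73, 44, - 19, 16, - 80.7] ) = [- 80.7,- 73, - 62, - 61, - 60, - 19,  -  55/16 , 3, 9/2,16,32,  42, 44, 48, 66.9, 71, 90]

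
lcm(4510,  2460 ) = 27060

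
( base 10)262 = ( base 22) bk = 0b100000110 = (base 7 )523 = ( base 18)EA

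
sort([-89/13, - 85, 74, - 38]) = [ - 85, - 38,- 89/13,74]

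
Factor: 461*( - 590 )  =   - 271990 = -2^1*5^1*59^1*461^1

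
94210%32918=28374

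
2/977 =2/977=0.00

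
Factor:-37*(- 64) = 2368 = 2^6*37^1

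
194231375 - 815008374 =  - 620776999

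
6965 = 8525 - 1560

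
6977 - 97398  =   - 90421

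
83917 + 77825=161742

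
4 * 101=404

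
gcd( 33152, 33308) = 4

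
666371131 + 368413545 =1034784676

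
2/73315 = 2/73315 = 0.00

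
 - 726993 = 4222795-4949788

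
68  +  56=124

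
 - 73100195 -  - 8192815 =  - 64907380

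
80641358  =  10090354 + 70551004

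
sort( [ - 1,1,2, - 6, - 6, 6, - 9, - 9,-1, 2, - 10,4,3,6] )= [ - 10, - 9, - 9,- 6, - 6,-1,- 1,1,2,  2, 3,4,6, 6]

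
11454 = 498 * 23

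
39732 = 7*5676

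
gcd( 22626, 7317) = 27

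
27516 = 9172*3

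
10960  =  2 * 5480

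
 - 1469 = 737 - 2206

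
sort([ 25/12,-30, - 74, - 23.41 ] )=[ - 74, - 30,-23.41,25/12 ] 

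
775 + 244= 1019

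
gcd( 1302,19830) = 6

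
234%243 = 234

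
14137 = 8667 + 5470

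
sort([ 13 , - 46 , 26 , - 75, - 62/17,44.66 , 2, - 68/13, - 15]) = [  -  75,- 46,-15,- 68/13, - 62/17, 2,13,26 , 44.66] 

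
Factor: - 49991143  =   - 49991143^1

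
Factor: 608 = 2^5*19^1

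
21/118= 21/118 = 0.18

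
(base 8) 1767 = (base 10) 1015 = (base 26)1D1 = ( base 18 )327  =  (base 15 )47A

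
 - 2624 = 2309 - 4933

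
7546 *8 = 60368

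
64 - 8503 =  - 8439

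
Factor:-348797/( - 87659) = 569/143 = 11^ ( - 1)*13^( - 1 ) * 569^1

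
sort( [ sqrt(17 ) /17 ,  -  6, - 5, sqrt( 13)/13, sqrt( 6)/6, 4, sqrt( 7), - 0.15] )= [ - 6 , - 5, - 0.15, sqrt(17 ) /17, sqrt(13) /13,sqrt ( 6)/6,sqrt(7),4]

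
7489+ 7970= 15459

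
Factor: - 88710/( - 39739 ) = 2^1 * 3^1 * 5^1*7^(-2 )*811^( - 1 )*2957^1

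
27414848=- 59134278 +86549126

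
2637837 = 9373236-6735399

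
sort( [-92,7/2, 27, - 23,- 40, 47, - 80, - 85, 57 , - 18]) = [ - 92, - 85, - 80, - 40, - 23, - 18, 7/2, 27, 47,57]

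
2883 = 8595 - 5712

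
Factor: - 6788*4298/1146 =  - 14587412/573 = - 2^2*3^ ( - 1 )*7^1*191^ ( - 1 )*307^1*1697^1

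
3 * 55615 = 166845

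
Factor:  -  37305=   -  3^2  *  5^1*829^1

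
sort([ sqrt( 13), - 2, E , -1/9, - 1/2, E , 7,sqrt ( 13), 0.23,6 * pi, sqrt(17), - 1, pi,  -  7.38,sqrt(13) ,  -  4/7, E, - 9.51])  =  [ -9.51, - 7.38, - 2 , -1, - 4/7,-1/2, - 1/9,0.23,  E,E,E,pi, sqrt(13 ), sqrt(13 ), sqrt( 13), sqrt(17 ), 7, 6 * pi]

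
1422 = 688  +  734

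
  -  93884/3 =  - 31295  +  1/3= -  31294.67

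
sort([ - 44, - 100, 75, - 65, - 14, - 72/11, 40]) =[ - 100,-65 , - 44,- 14, - 72/11, 40 , 75]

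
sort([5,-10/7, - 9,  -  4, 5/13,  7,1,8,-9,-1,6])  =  [-9, - 9, - 4,-10/7, - 1,5/13,1, 5,6,7 , 8 ] 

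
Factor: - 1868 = - 2^2*467^1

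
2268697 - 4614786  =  -2346089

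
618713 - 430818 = 187895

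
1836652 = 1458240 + 378412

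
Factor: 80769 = 3^1 * 13^1*19^1*109^1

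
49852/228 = 12463/57= 218.65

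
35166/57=11722/19 = 616.95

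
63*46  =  2898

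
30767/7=4395+2/7 =4395.29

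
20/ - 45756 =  - 1+ 11434/11439 = - 0.00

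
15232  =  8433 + 6799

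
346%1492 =346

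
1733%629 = 475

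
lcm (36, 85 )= 3060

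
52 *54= 2808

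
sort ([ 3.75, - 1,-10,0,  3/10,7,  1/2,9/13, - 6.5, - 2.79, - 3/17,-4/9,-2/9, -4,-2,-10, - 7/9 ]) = [ - 10,-10,-6.5, - 4,-2.79,-2,-1, - 7/9, - 4/9, -2/9, - 3/17, 0, 3/10,1/2, 9/13, 3.75,  7]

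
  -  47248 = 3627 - 50875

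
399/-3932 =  - 1 + 3533/3932 = -0.10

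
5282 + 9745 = 15027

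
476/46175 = 476/46175 = 0.01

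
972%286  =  114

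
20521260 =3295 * 6228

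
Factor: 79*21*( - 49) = - 3^1*7^3*79^1 = - 81291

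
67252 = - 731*(-92)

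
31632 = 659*48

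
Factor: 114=2^1*3^1 *19^1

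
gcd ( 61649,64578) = 1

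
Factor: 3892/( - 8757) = -2^2*3^( - 2 )=-  4/9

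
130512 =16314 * 8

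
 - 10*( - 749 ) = 7490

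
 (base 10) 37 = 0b100101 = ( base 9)41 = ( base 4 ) 211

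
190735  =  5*38147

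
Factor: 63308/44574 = 2^1 * 3^(  -  1)*7^2*23^(  -  1) = 98/69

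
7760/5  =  1552 = 1552.00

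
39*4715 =183885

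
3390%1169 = 1052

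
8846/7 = 1263 + 5/7 = 1263.71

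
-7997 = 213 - 8210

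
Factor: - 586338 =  - 2^1*3^1*79^1 * 1237^1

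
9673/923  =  10 + 443/923 = 10.48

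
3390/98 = 34 + 29/49=34.59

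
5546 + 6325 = 11871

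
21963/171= 7321/57 =128.44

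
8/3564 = 2/891 =0.00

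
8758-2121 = 6637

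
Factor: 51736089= 3^1*1117^1 * 15439^1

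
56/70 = 4/5  =  0.80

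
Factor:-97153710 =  - 2^1*3^1*5^1*257^1*12601^1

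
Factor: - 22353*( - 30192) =2^4*3^2 * 17^1  *  37^1*7451^1=674881776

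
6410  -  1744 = 4666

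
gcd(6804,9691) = 1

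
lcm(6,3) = 6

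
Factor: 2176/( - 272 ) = -8=-2^3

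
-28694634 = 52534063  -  81228697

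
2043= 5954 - 3911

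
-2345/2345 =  - 1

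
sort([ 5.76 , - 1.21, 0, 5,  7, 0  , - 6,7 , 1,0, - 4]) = [ - 6, - 4 ,  -  1.21,0, 0, 0,1,5,5.76,7,7]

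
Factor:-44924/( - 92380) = 5^(-1)*11^1*31^( - 1 )*149^(-1) *1021^1=11231/23095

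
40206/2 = 20103 = 20103.00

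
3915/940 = 4 +31/188 = 4.16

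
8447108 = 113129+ 8333979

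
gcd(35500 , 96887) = 1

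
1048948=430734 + 618214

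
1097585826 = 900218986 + 197366840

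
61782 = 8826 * 7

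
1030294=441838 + 588456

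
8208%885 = 243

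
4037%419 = 266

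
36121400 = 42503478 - 6382078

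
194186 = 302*643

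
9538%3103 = 229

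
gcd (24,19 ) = 1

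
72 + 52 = 124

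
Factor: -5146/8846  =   - 2573/4423 = -31^1*83^1*4423^( - 1 )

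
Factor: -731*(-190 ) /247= 7310/13  =  2^1*5^1*13^( - 1) * 17^1* 43^1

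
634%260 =114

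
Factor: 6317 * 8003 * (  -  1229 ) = - 62132034779 = -53^1*151^1*1229^1*6317^1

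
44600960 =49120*908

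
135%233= 135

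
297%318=297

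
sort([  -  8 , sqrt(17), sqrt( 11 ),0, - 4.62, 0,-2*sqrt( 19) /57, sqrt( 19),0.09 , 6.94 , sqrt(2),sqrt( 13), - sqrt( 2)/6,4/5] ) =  [- 8,-4.62, - sqrt (2 ) /6 ,  -  2*sqrt(19)/57,0 , 0,0.09,  4/5,sqrt( 2),sqrt(11 ),  sqrt ( 13),sqrt( 17 ), sqrt( 19 ), 6.94]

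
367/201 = 1 + 166/201=1.83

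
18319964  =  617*29692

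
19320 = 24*805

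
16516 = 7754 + 8762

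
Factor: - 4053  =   - 3^1*7^1*193^1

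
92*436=40112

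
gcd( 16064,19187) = 1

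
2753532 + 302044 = 3055576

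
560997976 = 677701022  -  116703046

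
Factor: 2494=2^1*29^1*43^1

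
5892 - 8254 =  - 2362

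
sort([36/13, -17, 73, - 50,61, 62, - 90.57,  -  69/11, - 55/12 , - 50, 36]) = [ - 90.57, - 50, - 50, - 17, - 69/11, - 55/12, 36/13,36, 61, 62,73]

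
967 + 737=1704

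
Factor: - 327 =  - 3^1*  109^1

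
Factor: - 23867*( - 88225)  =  2105666075= 5^2*29^1*823^1*3529^1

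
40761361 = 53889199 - 13127838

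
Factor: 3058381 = 101^1 * 107^1 * 283^1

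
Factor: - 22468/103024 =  - 41/188 = - 2^( - 2) * 41^1*47^( - 1)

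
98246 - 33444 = 64802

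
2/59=2/59  =  0.03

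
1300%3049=1300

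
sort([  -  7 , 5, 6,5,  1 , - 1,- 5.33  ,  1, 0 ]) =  [ - 7,-5.33, - 1 , 0, 1 , 1,5, 5 , 6]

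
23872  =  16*1492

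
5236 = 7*748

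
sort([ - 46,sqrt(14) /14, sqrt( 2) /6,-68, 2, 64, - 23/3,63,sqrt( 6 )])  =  [ - 68, - 46,  -  23/3,sqrt (2)/6 , sqrt(14 ) /14, 2 , sqrt ( 6 ),63,64]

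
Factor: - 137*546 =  - 74802 = -2^1*3^1*7^1*13^1*137^1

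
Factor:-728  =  -2^3*7^1*13^1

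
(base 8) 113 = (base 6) 203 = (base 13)5a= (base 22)39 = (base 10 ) 75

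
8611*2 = 17222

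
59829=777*77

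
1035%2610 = 1035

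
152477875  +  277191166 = 429669041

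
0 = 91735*0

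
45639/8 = 45639/8= 5704.88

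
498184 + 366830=865014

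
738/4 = 184+1/2 = 184.50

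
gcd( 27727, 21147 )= 7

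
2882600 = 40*72065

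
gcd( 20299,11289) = 53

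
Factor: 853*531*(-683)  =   - 309360069= - 3^2 * 59^1*683^1*853^1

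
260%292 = 260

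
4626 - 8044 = -3418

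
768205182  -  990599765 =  - 222394583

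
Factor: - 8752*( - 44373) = 2^4*3^1*7^1*547^1*2113^1 = 388352496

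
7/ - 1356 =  - 7/1356   =  -0.01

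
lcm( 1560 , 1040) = 3120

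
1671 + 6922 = 8593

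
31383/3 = 10461 =10461.00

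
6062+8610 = 14672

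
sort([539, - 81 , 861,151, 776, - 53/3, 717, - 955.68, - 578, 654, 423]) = [- 955.68, - 578, - 81,  -  53/3, 151, 423, 539,  654, 717,776, 861] 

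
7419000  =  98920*75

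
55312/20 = 2765 + 3/5 = 2765.60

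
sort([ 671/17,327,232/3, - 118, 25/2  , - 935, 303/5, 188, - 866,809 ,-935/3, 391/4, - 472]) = [ - 935, -866, - 472,-935/3, - 118, 25/2, 671/17, 303/5, 232/3, 391/4, 188, 327, 809 ] 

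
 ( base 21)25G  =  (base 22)21D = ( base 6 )4351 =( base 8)1753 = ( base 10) 1003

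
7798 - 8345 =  - 547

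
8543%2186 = 1985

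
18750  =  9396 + 9354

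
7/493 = 7/493  =  0.01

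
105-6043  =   - 5938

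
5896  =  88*67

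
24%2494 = 24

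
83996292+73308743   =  157305035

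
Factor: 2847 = 3^1  *13^1*73^1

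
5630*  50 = 281500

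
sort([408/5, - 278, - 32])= [ - 278,-32,408/5 ] 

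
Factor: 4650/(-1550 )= -3 = - 3^1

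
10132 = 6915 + 3217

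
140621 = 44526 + 96095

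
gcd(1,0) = 1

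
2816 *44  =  123904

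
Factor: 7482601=7^1*17^1*227^1 * 277^1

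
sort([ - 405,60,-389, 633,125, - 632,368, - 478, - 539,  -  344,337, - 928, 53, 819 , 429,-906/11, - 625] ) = [ - 928,- 632, - 625, - 539, -478, - 405, - 389, - 344,-906/11,53, 60,125,337,368,429,633,819 ]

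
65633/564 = 116 + 209/564 = 116.37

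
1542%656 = 230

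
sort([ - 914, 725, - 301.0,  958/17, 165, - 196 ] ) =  [ - 914, - 301.0, - 196,958/17,165,  725]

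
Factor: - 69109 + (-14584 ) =-127^1*659^1 = -83693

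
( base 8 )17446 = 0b1111100100110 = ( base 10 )7974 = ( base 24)DK6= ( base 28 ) A4M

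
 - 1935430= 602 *(-3215 ) 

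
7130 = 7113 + 17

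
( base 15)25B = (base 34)FQ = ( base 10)536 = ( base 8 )1030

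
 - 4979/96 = -4979/96=- 51.86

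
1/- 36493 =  - 1+36492/36493 =- 0.00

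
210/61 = 210/61 = 3.44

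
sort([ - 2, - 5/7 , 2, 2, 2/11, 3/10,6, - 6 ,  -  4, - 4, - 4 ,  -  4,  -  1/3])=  [-6, - 4,- 4 ,- 4,  -  4, - 2,-5/7,-1/3, 2/11,3/10, 2, 2, 6]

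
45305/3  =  15101 + 2/3= 15101.67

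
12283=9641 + 2642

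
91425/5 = 18285 = 18285.00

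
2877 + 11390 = 14267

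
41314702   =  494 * 83633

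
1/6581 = 1/6581 = 0.00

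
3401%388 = 297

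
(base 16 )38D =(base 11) 757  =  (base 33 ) ri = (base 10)909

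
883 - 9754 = -8871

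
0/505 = 0 = 0.00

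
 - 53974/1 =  - 53974= - 53974.00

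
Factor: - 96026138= -2^1*13^2*43^1*6607^1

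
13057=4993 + 8064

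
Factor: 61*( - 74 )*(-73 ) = 329522 = 2^1*37^1* 61^1 * 73^1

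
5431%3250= 2181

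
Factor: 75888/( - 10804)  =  -18972/2701  =  -2^2*3^2*17^1*31^1*37^( - 1 )*73^ ( - 1)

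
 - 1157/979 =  - 2 + 9/11 = -1.18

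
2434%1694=740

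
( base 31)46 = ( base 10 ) 130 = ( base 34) 3S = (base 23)5F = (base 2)10000010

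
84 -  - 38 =122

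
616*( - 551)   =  -339416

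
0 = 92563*0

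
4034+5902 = 9936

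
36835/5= 7367 = 7367.00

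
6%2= 0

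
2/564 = 1/282 = 0.00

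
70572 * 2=141144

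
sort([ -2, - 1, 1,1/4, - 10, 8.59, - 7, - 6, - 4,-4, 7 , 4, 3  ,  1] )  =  [ - 10,-7,-6, - 4,-4,-2, - 1 , 1/4, 1, 1, 3, 4, 7 , 8.59]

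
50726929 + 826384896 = 877111825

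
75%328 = 75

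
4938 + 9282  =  14220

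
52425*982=51481350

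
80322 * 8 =642576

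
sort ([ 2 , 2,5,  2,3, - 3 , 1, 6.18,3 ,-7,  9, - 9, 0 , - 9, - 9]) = [ - 9, - 9, - 9,-7, - 3,0, 1 , 2,2,  2,3,3, 5, 6.18, 9] 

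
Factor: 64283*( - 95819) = - 6159532777   =  - 64283^1 * 95819^1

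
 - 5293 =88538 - 93831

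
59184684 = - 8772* ( - 6747)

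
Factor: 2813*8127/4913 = 22861251/4913 = 3^3 * 7^1 * 17^ (-3) * 29^1 * 43^1*97^1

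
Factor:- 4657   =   - 4657^1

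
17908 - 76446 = -58538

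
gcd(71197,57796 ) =1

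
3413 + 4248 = 7661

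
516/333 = 1  +  61/111  =  1.55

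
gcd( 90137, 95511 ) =1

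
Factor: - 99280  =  -2^4 * 5^1*17^1*73^1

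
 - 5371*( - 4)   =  21484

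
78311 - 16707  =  61604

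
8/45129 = 8/45129 = 0.00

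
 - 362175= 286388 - 648563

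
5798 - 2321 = 3477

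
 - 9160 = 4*( - 2290)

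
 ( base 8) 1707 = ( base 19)2CH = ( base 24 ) 1G7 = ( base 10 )967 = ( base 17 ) 35f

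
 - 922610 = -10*92261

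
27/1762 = 27/1762 = 0.02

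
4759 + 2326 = 7085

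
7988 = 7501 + 487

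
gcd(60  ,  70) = 10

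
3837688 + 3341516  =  7179204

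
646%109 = 101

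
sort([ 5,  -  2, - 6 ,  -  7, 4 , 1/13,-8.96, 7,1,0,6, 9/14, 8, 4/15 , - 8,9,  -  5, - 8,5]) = [ - 8.96,-8,  -  8,- 7, - 6, - 5,-2,0, 1/13,4/15,  9/14, 1,4,5,5,6, 7,8,9]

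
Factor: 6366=2^1 * 3^1*1061^1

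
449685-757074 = - 307389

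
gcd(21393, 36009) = 9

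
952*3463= 3296776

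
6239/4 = 1559+3/4 = 1559.75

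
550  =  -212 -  - 762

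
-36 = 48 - 84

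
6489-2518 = 3971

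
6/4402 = 3/2201 = 0.00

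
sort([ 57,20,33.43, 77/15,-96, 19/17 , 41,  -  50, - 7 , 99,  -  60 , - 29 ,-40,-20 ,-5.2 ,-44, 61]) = [- 96,-60,-50,-44,-40, -29,-20, - 7,-5.2, 19/17, 77/15,20, 33.43, 41,57, 61,99]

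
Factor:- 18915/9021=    - 65/31 = - 5^1*13^1*31^(-1)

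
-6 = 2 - 8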